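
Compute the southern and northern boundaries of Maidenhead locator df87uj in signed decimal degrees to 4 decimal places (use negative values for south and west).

Field D=3, F=5: +3·20° lon, +5·10° lat → SW at lon -120°, lat -40°.
Square 8, 7: +8·2° lon, +7·1° lat → SW at lon -104°, lat -33°.
Subsquare u=20, j=9: +20·0.0833333° lon, +9·0.0416667° lat → SW at lon -102.333°, lat -32.625°.
Cell spans 0.0833333° lon × 0.0416667° lat.
south -32.6250, north -32.5833.

-32.6250, -32.5833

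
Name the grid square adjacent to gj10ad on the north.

GJ10ae

Latitude subsquare d = 3; +1 → 4 = e.
The longitude characters are unchanged.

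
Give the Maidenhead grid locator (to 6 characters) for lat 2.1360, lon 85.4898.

Shift to the Maidenhead origin (180°W, 90°S): lon 265.4898, lat 92.1360.
Field (20°×10°, letters A–R): 265.4898/20 → 13 → N, 92.1360/10 → 9 → J; chars NJ.
Square (2°×1°, digits 0–9): 5.4898/2 → 2, 2.1360/1 → 2; chars 22.
Subsquare (5′×2.5′, letters a–x): 1.4898/0.0833333 → 17 → r, 0.1360/0.0416667 → 3 → d; chars rd.

NJ22rd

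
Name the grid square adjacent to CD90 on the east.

Longitude square 9; +1 → 10, wraps to 0, carry into field.
Longitude field C = 2; +1 → 3 = D.
The latitude characters are unchanged.

DD00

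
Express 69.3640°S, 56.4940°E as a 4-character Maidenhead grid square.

LC80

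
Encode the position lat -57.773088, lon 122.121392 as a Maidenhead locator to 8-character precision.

PD12bf44

Add 180° to longitude and 90° to latitude: 302.12139, 32.22691.
Field (20°×10°, letters A–R): lon ⌊302.12139/20⌋ = 15 → P; lat ⌊32.22691/10⌋ = 3 → D.
Square (2°×1°, digits 0–9): lon ⌊2.12139/2⌋ = 1; lat ⌊2.22691/1⌋ = 2.
Subsquare (5′×2.5′, letters a–x): lon ⌊0.12139/0.0833333⌋ = 1 → b; lat ⌊0.22691/0.0416667⌋ = 5 → f.
Extended square (30″×15″, digits 0–9): lon ⌊0.03806/0.00833333⌋ = 4; lat ⌊0.01858/0.00416667⌋ = 4.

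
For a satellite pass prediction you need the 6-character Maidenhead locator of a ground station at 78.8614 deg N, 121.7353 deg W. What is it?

Add 180° to longitude and 90° to latitude: 58.2647, 168.8614.
Field: lon ⌊58.2647/20⌋ = 2 → C; lat ⌊168.8614/10⌋ = 16 → Q.
Square: lon ⌊18.2647/2⌋ = 9; lat ⌊8.8614/1⌋ = 8.
Subsquare: lon ⌊0.2647/0.0833333⌋ = 3 → d; lat ⌊0.8614/0.0416667⌋ = 20 → u.

CQ98du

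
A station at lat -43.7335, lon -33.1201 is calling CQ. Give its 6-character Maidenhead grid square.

Offset from 180°W / 90°S: lon 146.8799°, lat 46.2665°.
Field: lon ⌊146.8799/20⌋ = 7 → H; lat ⌊46.2665/10⌋ = 4 → E.
Square: lon ⌊6.8799/2⌋ = 3; lat ⌊6.2665/1⌋ = 6.
Subsquare: lon ⌊0.8799/0.0833333⌋ = 10 → k; lat ⌊0.2665/0.0416667⌋ = 6 → g.

HE36kg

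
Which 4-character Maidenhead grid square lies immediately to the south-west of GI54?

GI43

Longitude square 5; −1 → 4.
Latitude square 4; −1 → 3.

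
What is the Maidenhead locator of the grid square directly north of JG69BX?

Latitude subsquare x = 23; +1 → 24, wraps to 0 = a, carry into square.
Latitude square 9; +1 → 10, wraps to 0, carry into field.
Latitude field G = 6; +1 → 7 = H.
The longitude characters are unchanged.

JH60ba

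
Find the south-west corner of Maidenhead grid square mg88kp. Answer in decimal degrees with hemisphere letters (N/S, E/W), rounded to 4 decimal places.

Field M=12, G=6: +12·20° lon, +6·10° lat → SW at lon 60°, lat -30°.
Square 8, 8: +8·2° lon, +8·1° lat → SW at lon 76°, lat -22°.
Subsquare k=10, p=15: +10·0.0833333° lon, +15·0.0416667° lat → SW at lon 76.8333°, lat -21.375°.
latitude 21.3750° S, longitude 76.8333° E.

21.3750° S, 76.8333° E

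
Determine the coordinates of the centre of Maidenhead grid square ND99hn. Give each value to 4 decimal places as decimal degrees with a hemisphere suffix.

Field N=13, D=3: +13·20° lon, +3·10° lat → SW at lon 80°, lat -60°.
Square 9, 9: +9·2° lon, +9·1° lat → SW at lon 98°, lat -51°.
Subsquare h=7, n=13: +7·0.0833333° lon, +13·0.0416667° lat → SW at lon 98.5833°, lat -50.4583°.
Cell spans 0.0833333° lon × 0.0416667° lat. Centre is SW corner plus half of each.
latitude 50.4375° S, longitude 98.6250° E.

50.4375° S, 98.6250° E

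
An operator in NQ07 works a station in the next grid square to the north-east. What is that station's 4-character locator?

Longitude square 0; +1 → 1.
Latitude square 7; +1 → 8.

NQ18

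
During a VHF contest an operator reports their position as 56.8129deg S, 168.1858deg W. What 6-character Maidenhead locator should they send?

Offset from 180°W / 90°S: lon 11.8142°, lat 33.1871°.
Field: 11.8142/20 → 0 → A, 33.1871/10 → 3 → D; chars AD.
Square: 11.8142/2 → 5, 3.1871/1 → 3; chars 53.
Subsquare: 1.8142/0.0833333 → 21 → v, 0.1871/0.0416667 → 4 → e; chars ve.

AD53ve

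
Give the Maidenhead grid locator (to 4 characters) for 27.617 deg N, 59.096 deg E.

LL97

Shift to the Maidenhead origin (180°W, 90°S): lon 239.10, lat 117.62.
Field: lon ⌊239.10/20⌋ = 11 → L; lat ⌊117.62/10⌋ = 11 → L.
Square: lon ⌊19.10/2⌋ = 9; lat ⌊7.62/1⌋ = 7.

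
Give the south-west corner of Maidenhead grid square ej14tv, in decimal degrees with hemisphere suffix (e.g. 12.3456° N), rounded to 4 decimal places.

4.8750° N, 96.4167° W

Field E=4, J=9: +4·20° lon, +9·10° lat → SW at lon -100°, lat 0°.
Square 1, 4: +1·2° lon, +4·1° lat → SW at lon -98°, lat 4°.
Subsquare t=19, v=21: +19·0.0833333° lon, +21·0.0416667° lat → SW at lon -96.4167°, lat 4.875°.
latitude 4.8750° N, longitude 96.4167° W.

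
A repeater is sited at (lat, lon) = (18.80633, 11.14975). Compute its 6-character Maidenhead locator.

Shift to the Maidenhead origin (180°W, 90°S): lon 191.1498, lat 108.8063.
Field (20°×10°, letters A–R): lon ⌊191.1498/20⌋ = 9 → J; lat ⌊108.8063/10⌋ = 10 → K.
Square (2°×1°, digits 0–9): lon ⌊11.1498/2⌋ = 5; lat ⌊8.8063/1⌋ = 8.
Subsquare (5′×2.5′, letters a–x): lon ⌊1.1498/0.0833333⌋ = 13 → n; lat ⌊0.8063/0.0416667⌋ = 19 → t.

JK58nt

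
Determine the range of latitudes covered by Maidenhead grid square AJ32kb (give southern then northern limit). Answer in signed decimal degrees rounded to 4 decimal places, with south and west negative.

2.0417, 2.0833

Field A=0, J=9: +0·20° lon, +9·10° lat → SW at lon -180°, lat 0°.
Square 3, 2: +3·2° lon, +2·1° lat → SW at lon -174°, lat 2°.
Subsquare k=10, b=1: +10·0.0833333° lon, +1·0.0416667° lat → SW at lon -173.167°, lat 2.04167°.
Cell spans 0.0833333° lon × 0.0416667° lat.
south 2.0417, north 2.0833.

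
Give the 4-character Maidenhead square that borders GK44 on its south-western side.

GK33

Longitude square 4; −1 → 3.
Latitude square 4; −1 → 3.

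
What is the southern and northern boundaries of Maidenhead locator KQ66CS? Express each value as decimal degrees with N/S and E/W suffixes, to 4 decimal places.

76.7500° N, 76.7917° N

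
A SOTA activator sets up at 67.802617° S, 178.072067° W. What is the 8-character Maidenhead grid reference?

AC02xe17

Offset from 180°W / 90°S: lon 1.92793°, lat 22.19738°.
Field: lon ⌊1.92793/20⌋ = 0 → A; lat ⌊22.19738/10⌋ = 2 → C.
Square: lon ⌊1.92793/2⌋ = 0; lat ⌊2.19738/1⌋ = 2.
Subsquare: lon ⌊1.92793/0.0833333⌋ = 23 → x; lat ⌊0.19738/0.0416667⌋ = 4 → e.
Extended square: lon ⌊0.01127/0.00833333⌋ = 1; lat ⌊0.03072/0.00416667⌋ = 7.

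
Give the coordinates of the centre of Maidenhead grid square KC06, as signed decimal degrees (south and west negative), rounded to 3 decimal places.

-63.500, 21.000

Field K=10, C=2: +10·20° lon, +2·10° lat → SW at lon 20°, lat -70°.
Square 0, 6: +0·2° lon, +6·1° lat → SW at lon 20°, lat -64°.
Cell spans 2° lon × 1° lat. Centre is SW corner plus half of each.
latitude -63.500, longitude 21.000.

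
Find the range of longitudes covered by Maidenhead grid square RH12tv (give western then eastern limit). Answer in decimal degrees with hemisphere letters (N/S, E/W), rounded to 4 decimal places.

Field R=17, H=7: +17·20° lon, +7·10° lat → SW at lon 160°, lat -20°.
Square 1, 2: +1·2° lon, +2·1° lat → SW at lon 162°, lat -18°.
Subsquare t=19, v=21: +19·0.0833333° lon, +21·0.0416667° lat → SW at lon 163.583°, lat -17.125°.
Cell spans 0.0833333° lon × 0.0416667° lat.
west 163.5833° E, east 163.6667° E.

163.5833° E, 163.6667° E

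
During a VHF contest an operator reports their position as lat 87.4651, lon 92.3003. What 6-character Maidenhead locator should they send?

NR67dl

Shift to the Maidenhead origin (180°W, 90°S): lon 272.3003, lat 177.4651.
Field: lon ⌊272.3003/20⌋ = 13 → N; lat ⌊177.4651/10⌋ = 17 → R.
Square: lon ⌊12.3003/2⌋ = 6; lat ⌊7.4651/1⌋ = 7.
Subsquare: lon ⌊0.3003/0.0833333⌋ = 3 → d; lat ⌊0.4651/0.0416667⌋ = 11 → l.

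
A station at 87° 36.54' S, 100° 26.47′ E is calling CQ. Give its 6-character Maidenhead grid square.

Offset from 180°W / 90°S: lon 280.4412°, lat 2.3910°.
Field: lon ⌊280.4412/20⌋ = 14 → O; lat ⌊2.3910/10⌋ = 0 → A.
Square: lon ⌊0.4412/2⌋ = 0; lat ⌊2.3910/1⌋ = 2.
Subsquare: lon ⌊0.4412/0.0833333⌋ = 5 → f; lat ⌊0.3910/0.0416667⌋ = 9 → j.

OA02fj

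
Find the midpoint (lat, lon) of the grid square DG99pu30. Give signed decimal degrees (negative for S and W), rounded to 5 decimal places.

Field D=3, G=6: +3·20° lon, +6·10° lat → SW at lon -120°, lat -30°.
Square 9, 9: +9·2° lon, +9·1° lat → SW at lon -102°, lat -21°.
Subsquare p=15, u=20: +15·0.0833333° lon, +20·0.0416667° lat → SW at lon -100.75°, lat -20.1667°.
Extended square 3, 0: +3·0.00833333° lon, +0·0.00416667° lat → SW at lon -100.725°, lat -20.1667°.
Cell spans 0.00833333° lon × 0.00416667° lat. Centre is SW corner plus half of each.
latitude -20.16458, longitude -100.72083.

-20.16458, -100.72083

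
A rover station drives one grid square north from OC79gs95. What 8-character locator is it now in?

Latitude extended square 5; +1 → 6.
The longitude characters are unchanged.

OC79gs96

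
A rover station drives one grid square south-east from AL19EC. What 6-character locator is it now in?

AL19fb

Longitude subsquare e = 4; +1 → 5 = f.
Latitude subsquare c = 2; −1 → 1 = b.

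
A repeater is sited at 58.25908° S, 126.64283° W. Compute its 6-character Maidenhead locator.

Offset from 180°W / 90°S: lon 53.3572°, lat 31.7409°.
Field: 53.3572/20 → 2 → C, 31.7409/10 → 3 → D; chars CD.
Square: 13.3572/2 → 6, 1.7409/1 → 1; chars 61.
Subsquare: 1.3572/0.0833333 → 16 → q, 0.7409/0.0416667 → 17 → r; chars qr.

CD61qr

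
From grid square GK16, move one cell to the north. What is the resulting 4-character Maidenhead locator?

Latitude square 6; +1 → 7.
The longitude characters are unchanged.

GK17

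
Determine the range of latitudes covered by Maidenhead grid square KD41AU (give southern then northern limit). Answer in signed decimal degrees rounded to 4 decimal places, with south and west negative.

-58.1667, -58.1250

Field K=10, D=3: +10·20° lon, +3·10° lat → SW at lon 20°, lat -60°.
Square 4, 1: +4·2° lon, +1·1° lat → SW at lon 28°, lat -59°.
Subsquare a=0, u=20: +0·0.0833333° lon, +20·0.0416667° lat → SW at lon 28°, lat -58.1667°.
Cell spans 0.0833333° lon × 0.0416667° lat.
south -58.1667, north -58.1250.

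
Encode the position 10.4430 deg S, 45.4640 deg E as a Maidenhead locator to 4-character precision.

LH29

Offset from 180°W / 90°S: lon 225.46°, lat 79.56°.
Field: lon ⌊225.46/20⌋ = 11 → L; lat ⌊79.56/10⌋ = 7 → H.
Square: lon ⌊5.46/2⌋ = 2; lat ⌊9.56/1⌋ = 9.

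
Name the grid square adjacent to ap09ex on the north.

AQ00ea

Latitude subsquare x = 23; +1 → 24, wraps to 0 = a, carry into square.
Latitude square 9; +1 → 10, wraps to 0, carry into field.
Latitude field P = 15; +1 → 16 = Q.
The longitude characters are unchanged.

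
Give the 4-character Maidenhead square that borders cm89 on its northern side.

CN80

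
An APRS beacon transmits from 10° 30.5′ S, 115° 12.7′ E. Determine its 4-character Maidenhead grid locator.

OH79

Offset from 180°W / 90°S: lon 295.21°, lat 79.49°.
Field (20°×10°, letters A–R): 295.21/20 → 14 → O, 79.49/10 → 7 → H; chars OH.
Square (2°×1°, digits 0–9): 15.21/2 → 7, 9.49/1 → 9; chars 79.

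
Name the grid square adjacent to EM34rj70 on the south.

Latitude extended square 0; −1 → -1, wraps to 9, carry into subsquare.
Latitude subsquare j = 9; −1 → 8 = i.
The longitude characters are unchanged.

EM34ri79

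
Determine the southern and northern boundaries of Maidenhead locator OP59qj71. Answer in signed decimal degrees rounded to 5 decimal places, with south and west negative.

Field O=14, P=15: +14·20° lon, +15·10° lat → SW at lon 100°, lat 60°.
Square 5, 9: +5·2° lon, +9·1° lat → SW at lon 110°, lat 69°.
Subsquare q=16, j=9: +16·0.0833333° lon, +9·0.0416667° lat → SW at lon 111.333°, lat 69.375°.
Extended square 7, 1: +7·0.00833333° lon, +1·0.00416667° lat → SW at lon 111.392°, lat 69.3792°.
Cell spans 0.00833333° lon × 0.00416667° lat.
south 69.37917, north 69.38333.

69.37917, 69.38333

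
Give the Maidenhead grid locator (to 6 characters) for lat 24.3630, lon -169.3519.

AL54hi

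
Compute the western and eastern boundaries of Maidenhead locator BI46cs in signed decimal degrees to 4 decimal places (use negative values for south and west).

-151.8333, -151.7500

Field B=1, I=8: +1·20° lon, +8·10° lat → SW at lon -160°, lat -10°.
Square 4, 6: +4·2° lon, +6·1° lat → SW at lon -152°, lat -4°.
Subsquare c=2, s=18: +2·0.0833333° lon, +18·0.0416667° lat → SW at lon -151.833°, lat -3.25°.
Cell spans 0.0833333° lon × 0.0416667° lat.
west -151.8333, east -151.7500.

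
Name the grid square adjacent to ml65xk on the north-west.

Longitude subsquare x = 23; −1 → 22 = w.
Latitude subsquare k = 10; +1 → 11 = l.

ML65wl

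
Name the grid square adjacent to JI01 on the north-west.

II92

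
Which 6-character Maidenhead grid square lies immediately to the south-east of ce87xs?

Longitude subsquare x = 23; +1 → 24, wraps to 0 = a, carry into square.
Longitude square 8; +1 → 9.
Latitude subsquare s = 18; −1 → 17 = r.

CE97ar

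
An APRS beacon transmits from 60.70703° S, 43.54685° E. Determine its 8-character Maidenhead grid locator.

Shift to the Maidenhead origin (180°W, 90°S): lon 223.54685, lat 29.29297.
Field: 223.54685/20 → 11 → L, 29.29297/10 → 2 → C; chars LC.
Square: 3.54685/2 → 1, 9.29297/1 → 9; chars 19.
Subsquare: 1.54685/0.0833333 → 18 → s, 0.29297/0.0416667 → 7 → h; chars sh.
Extended square: 0.04685/0.00833333 → 5, 0.00130/0.00416667 → 0; chars 50.

LC19sh50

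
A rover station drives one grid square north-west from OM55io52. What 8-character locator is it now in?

OM55io43

Longitude extended square 5; −1 → 4.
Latitude extended square 2; +1 → 3.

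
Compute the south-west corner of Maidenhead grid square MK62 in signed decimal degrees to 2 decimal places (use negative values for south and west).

12.00, 72.00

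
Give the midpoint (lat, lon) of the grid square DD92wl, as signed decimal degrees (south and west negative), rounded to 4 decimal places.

-57.5208, -100.1250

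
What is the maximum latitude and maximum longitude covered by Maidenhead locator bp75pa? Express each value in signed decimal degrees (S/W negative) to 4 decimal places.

Field B=1, P=15: +1·20° lon, +15·10° lat → SW at lon -160°, lat 60°.
Square 7, 5: +7·2° lon, +5·1° lat → SW at lon -146°, lat 65°.
Subsquare p=15, a=0: +15·0.0833333° lon, +0·0.0416667° lat → SW at lon -144.75°, lat 65°.
Cell spans 0.0833333° lon × 0.0416667° lat. NE corner is SW corner plus one full cell.
latitude 65.0417, longitude -144.6667.

65.0417, -144.6667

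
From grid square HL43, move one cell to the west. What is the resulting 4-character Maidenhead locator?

Longitude square 4; −1 → 3.
The latitude characters are unchanged.

HL33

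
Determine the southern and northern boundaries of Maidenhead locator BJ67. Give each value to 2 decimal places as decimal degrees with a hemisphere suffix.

7.00° N, 8.00° N

Field B=1, J=9: +1·20° lon, +9·10° lat → SW at lon -160°, lat 0°.
Square 6, 7: +6·2° lon, +7·1° lat → SW at lon -148°, lat 7°.
Cell spans 2° lon × 1° lat.
south 7.00° N, north 8.00° N.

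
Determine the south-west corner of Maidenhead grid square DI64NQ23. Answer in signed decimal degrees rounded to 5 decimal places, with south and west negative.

Field D=3, I=8: +3·20° lon, +8·10° lat → SW at lon -120°, lat -10°.
Square 6, 4: +6·2° lon, +4·1° lat → SW at lon -108°, lat -6°.
Subsquare n=13, q=16: +13·0.0833333° lon, +16·0.0416667° lat → SW at lon -106.917°, lat -5.33333°.
Extended square 2, 3: +2·0.00833333° lon, +3·0.00416667° lat → SW at lon -106.9°, lat -5.32083°.
latitude -5.32083, longitude -106.90000.

-5.32083, -106.90000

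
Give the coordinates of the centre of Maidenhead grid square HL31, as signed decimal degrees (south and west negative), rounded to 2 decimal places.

Field H=7, L=11: +7·20° lon, +11·10° lat → SW at lon -40°, lat 20°.
Square 3, 1: +3·2° lon, +1·1° lat → SW at lon -34°, lat 21°.
Cell spans 2° lon × 1° lat. Centre is SW corner plus half of each.
latitude 21.50, longitude -33.00.

21.50, -33.00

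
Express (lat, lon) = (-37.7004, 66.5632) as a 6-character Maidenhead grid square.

MF32gh

Add 180° to longitude and 90° to latitude: 246.5632, 52.2996.
Field: 246.5632/20 → 12 → M, 52.2996/10 → 5 → F; chars MF.
Square: 6.5632/2 → 3, 2.2996/1 → 2; chars 32.
Subsquare: 0.5632/0.0833333 → 6 → g, 0.2996/0.0416667 → 7 → h; chars gh.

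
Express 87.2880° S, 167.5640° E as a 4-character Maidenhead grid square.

Shift to the Maidenhead origin (180°W, 90°S): lon 347.56, lat 2.71.
Field: lon ⌊347.56/20⌋ = 17 → R; lat ⌊2.71/10⌋ = 0 → A.
Square: lon ⌊7.56/2⌋ = 3; lat ⌊2.71/1⌋ = 2.

RA32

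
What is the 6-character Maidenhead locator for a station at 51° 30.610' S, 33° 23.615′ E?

Add 180° to longitude and 90° to latitude: 213.3936, 38.4898.
Field: 213.3936/20 → 10 → K, 38.4898/10 → 3 → D; chars KD.
Square: 13.3936/2 → 6, 8.4898/1 → 8; chars 68.
Subsquare: 1.3936/0.0833333 → 16 → q, 0.4898/0.0416667 → 11 → l; chars ql.

KD68ql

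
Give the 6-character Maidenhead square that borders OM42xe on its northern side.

OM42xf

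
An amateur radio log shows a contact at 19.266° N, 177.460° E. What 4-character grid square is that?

Offset from 180°W / 90°S: lon 357.46°, lat 109.27°.
Field: lon ⌊357.46/20⌋ = 17 → R; lat ⌊109.27/10⌋ = 10 → K.
Square: lon ⌊17.46/2⌋ = 8; lat ⌊9.27/1⌋ = 9.

RK89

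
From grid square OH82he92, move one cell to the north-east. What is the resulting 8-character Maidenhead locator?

OH82ie03

Longitude extended square 9; +1 → 10, wraps to 0, carry into subsquare.
Longitude subsquare h = 7; +1 → 8 = i.
Latitude extended square 2; +1 → 3.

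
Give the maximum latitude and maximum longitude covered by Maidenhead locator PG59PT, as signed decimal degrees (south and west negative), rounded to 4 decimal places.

-20.1667, 131.3333

Field P=15, G=6: +15·20° lon, +6·10° lat → SW at lon 120°, lat -30°.
Square 5, 9: +5·2° lon, +9·1° lat → SW at lon 130°, lat -21°.
Subsquare p=15, t=19: +15·0.0833333° lon, +19·0.0416667° lat → SW at lon 131.25°, lat -20.2083°.
Cell spans 0.0833333° lon × 0.0416667° lat. NE corner is SW corner plus one full cell.
latitude -20.1667, longitude 131.3333.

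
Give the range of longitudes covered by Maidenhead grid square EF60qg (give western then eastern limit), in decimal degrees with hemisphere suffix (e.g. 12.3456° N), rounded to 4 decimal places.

86.6667° W, 86.5833° W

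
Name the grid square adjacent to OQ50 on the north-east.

Longitude square 5; +1 → 6.
Latitude square 0; +1 → 1.

OQ61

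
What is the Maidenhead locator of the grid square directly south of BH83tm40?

BH83tl49

Latitude extended square 0; −1 → -1, wraps to 9, carry into subsquare.
Latitude subsquare m = 12; −1 → 11 = l.
The longitude characters are unchanged.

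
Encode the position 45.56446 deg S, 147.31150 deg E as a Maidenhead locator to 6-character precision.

QE34pk

Add 180° to longitude and 90° to latitude: 327.3115, 44.4355.
Field (20°×10°, letters A–R): lon ⌊327.3115/20⌋ = 16 → Q; lat ⌊44.4355/10⌋ = 4 → E.
Square (2°×1°, digits 0–9): lon ⌊7.3115/2⌋ = 3; lat ⌊4.4355/1⌋ = 4.
Subsquare (5′×2.5′, letters a–x): lon ⌊1.3115/0.0833333⌋ = 15 → p; lat ⌊0.4355/0.0416667⌋ = 10 → k.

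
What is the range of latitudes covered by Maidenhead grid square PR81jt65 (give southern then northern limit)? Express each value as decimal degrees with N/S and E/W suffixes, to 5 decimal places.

81.81250° N, 81.81667° N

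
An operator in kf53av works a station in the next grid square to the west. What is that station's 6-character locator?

Longitude subsquare a = 0; −1 → -1, wraps to 23 = x, carry into square.
Longitude square 5; −1 → 4.
The latitude characters are unchanged.

KF43xv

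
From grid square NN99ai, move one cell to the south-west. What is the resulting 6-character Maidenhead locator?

Longitude subsquare a = 0; −1 → -1, wraps to 23 = x, carry into square.
Longitude square 9; −1 → 8.
Latitude subsquare i = 8; −1 → 7 = h.

NN89xh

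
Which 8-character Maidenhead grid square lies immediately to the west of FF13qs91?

FF13qs81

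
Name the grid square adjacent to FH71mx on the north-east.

FH72na

Longitude subsquare m = 12; +1 → 13 = n.
Latitude subsquare x = 23; +1 → 24, wraps to 0 = a, carry into square.
Latitude square 1; +1 → 2.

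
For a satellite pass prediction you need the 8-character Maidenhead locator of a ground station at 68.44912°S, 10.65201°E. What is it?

Shift to the Maidenhead origin (180°W, 90°S): lon 190.65201, lat 21.55088.
Field (20°×10°, letters A–R): lon ⌊190.65201/20⌋ = 9 → J; lat ⌊21.55088/10⌋ = 2 → C.
Square (2°×1°, digits 0–9): lon ⌊10.65201/2⌋ = 5; lat ⌊1.55088/1⌋ = 1.
Subsquare (5′×2.5′, letters a–x): lon ⌊0.65201/0.0833333⌋ = 7 → h; lat ⌊0.55088/0.0416667⌋ = 13 → n.
Extended square (30″×15″, digits 0–9): lon ⌊0.06868/0.00833333⌋ = 8; lat ⌊0.00921/0.00416667⌋ = 2.

JC51hn82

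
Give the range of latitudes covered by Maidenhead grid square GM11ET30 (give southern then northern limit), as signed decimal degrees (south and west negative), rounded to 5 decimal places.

31.79167, 31.79583

Field G=6, M=12: +6·20° lon, +12·10° lat → SW at lon -60°, lat 30°.
Square 1, 1: +1·2° lon, +1·1° lat → SW at lon -58°, lat 31°.
Subsquare e=4, t=19: +4·0.0833333° lon, +19·0.0416667° lat → SW at lon -57.6667°, lat 31.7917°.
Extended square 3, 0: +3·0.00833333° lon, +0·0.00416667° lat → SW at lon -57.6417°, lat 31.7917°.
Cell spans 0.00833333° lon × 0.00416667° lat.
south 31.79167, north 31.79583.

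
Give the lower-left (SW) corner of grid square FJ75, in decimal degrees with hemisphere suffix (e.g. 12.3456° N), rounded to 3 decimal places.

5.000° N, 66.000° W

Field F=5, J=9: +5·20° lon, +9·10° lat → SW at lon -80°, lat 0°.
Square 7, 5: +7·2° lon, +5·1° lat → SW at lon -66°, lat 5°.
latitude 5.000° N, longitude 66.000° W.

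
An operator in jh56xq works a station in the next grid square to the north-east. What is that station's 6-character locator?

Longitude subsquare x = 23; +1 → 24, wraps to 0 = a, carry into square.
Longitude square 5; +1 → 6.
Latitude subsquare q = 16; +1 → 17 = r.

JH66ar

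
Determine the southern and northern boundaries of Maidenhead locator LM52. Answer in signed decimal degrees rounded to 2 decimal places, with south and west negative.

Field L=11, M=12: +11·20° lon, +12·10° lat → SW at lon 40°, lat 30°.
Square 5, 2: +5·2° lon, +2·1° lat → SW at lon 50°, lat 32°.
Cell spans 2° lon × 1° lat.
south 32.00, north 33.00.

32.00, 33.00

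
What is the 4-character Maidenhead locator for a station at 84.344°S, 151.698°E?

QA55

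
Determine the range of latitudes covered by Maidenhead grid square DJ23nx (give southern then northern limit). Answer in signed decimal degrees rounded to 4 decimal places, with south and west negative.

3.9583, 4.0000

Field D=3, J=9: +3·20° lon, +9·10° lat → SW at lon -120°, lat 0°.
Square 2, 3: +2·2° lon, +3·1° lat → SW at lon -116°, lat 3°.
Subsquare n=13, x=23: +13·0.0833333° lon, +23·0.0416667° lat → SW at lon -114.917°, lat 3.95833°.
Cell spans 0.0833333° lon × 0.0416667° lat.
south 3.9583, north 4.0000.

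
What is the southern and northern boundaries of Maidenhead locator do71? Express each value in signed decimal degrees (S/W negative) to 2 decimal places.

51.00, 52.00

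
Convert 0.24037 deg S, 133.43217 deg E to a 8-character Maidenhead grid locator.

PI69rs12

Add 180° to longitude and 90° to latitude: 313.43217, 89.75963.
Field (20°×10°, letters A–R): 313.43217/20 → 15 → P, 89.75963/10 → 8 → I; chars PI.
Square (2°×1°, digits 0–9): 13.43217/2 → 6, 9.75963/1 → 9; chars 69.
Subsquare (5′×2.5′, letters a–x): 1.43217/0.0833333 → 17 → r, 0.75963/0.0416667 → 18 → s; chars rs.
Extended square (30″×15″, digits 0–9): 0.01550/0.00833333 → 1, 0.00963/0.00416667 → 2; chars 12.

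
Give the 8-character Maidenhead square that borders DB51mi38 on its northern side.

DB51mi39

Latitude extended square 8; +1 → 9.
The longitude characters are unchanged.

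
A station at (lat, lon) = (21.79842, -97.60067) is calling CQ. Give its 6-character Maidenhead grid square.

Add 180° to longitude and 90° to latitude: 82.3993, 111.7984.
Field (20°×10°, letters A–R): 82.3993/20 → 4 → E, 111.7984/10 → 11 → L; chars EL.
Square (2°×1°, digits 0–9): 2.3993/2 → 1, 1.7984/1 → 1; chars 11.
Subsquare (5′×2.5′, letters a–x): 0.3993/0.0833333 → 4 → e, 0.7984/0.0416667 → 19 → t; chars et.

EL11et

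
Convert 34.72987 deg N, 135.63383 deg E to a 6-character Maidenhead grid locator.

PM74tr

Shift to the Maidenhead origin (180°W, 90°S): lon 315.6338, lat 124.7299.
Field: lon ⌊315.6338/20⌋ = 15 → P; lat ⌊124.7299/10⌋ = 12 → M.
Square: lon ⌊15.6338/2⌋ = 7; lat ⌊4.7299/1⌋ = 4.
Subsquare: lon ⌊1.6338/0.0833333⌋ = 19 → t; lat ⌊0.7299/0.0416667⌋ = 17 → r.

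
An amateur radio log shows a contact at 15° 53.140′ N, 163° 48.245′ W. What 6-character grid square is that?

AK85cv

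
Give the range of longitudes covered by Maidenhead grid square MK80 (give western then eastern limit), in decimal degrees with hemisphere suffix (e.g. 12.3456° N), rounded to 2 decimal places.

76.00° E, 78.00° E

Field M=12, K=10: +12·20° lon, +10·10° lat → SW at lon 60°, lat 10°.
Square 8, 0: +8·2° lon, +0·1° lat → SW at lon 76°, lat 10°.
Cell spans 2° lon × 1° lat.
west 76.00° E, east 78.00° E.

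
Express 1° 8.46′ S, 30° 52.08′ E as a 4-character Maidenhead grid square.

KI58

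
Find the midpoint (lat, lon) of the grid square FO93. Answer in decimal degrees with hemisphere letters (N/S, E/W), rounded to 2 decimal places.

53.50° N, 61.00° W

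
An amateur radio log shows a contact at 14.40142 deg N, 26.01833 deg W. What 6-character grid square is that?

HK64xj

Offset from 180°W / 90°S: lon 153.9817°, lat 104.4014°.
Field: 153.9817/20 → 7 → H, 104.4014/10 → 10 → K; chars HK.
Square: 13.9817/2 → 6, 4.4014/1 → 4; chars 64.
Subsquare: 1.9817/0.0833333 → 23 → x, 0.4014/0.0416667 → 9 → j; chars xj.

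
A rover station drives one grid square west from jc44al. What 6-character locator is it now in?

JC34xl

Longitude subsquare a = 0; −1 → -1, wraps to 23 = x, carry into square.
Longitude square 4; −1 → 3.
The latitude characters are unchanged.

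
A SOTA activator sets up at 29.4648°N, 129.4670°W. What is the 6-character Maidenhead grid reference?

CL59gl

Shift to the Maidenhead origin (180°W, 90°S): lon 50.5330, lat 119.4648.
Field: lon ⌊50.5330/20⌋ = 2 → C; lat ⌊119.4648/10⌋ = 11 → L.
Square: lon ⌊10.5330/2⌋ = 5; lat ⌊9.4648/1⌋ = 9.
Subsquare: lon ⌊0.5330/0.0833333⌋ = 6 → g; lat ⌊0.4648/0.0416667⌋ = 11 → l.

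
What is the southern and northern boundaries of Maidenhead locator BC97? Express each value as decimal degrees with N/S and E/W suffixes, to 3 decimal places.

63.000° S, 62.000° S

Field B=1, C=2: +1·20° lon, +2·10° lat → SW at lon -160°, lat -70°.
Square 9, 7: +9·2° lon, +7·1° lat → SW at lon -142°, lat -63°.
Cell spans 2° lon × 1° lat.
south 63.000° S, north 62.000° S.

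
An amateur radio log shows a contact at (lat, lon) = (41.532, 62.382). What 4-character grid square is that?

MN11

Offset from 180°W / 90°S: lon 242.38°, lat 131.53°.
Field (20°×10°, letters A–R): lon ⌊242.38/20⌋ = 12 → M; lat ⌊131.53/10⌋ = 13 → N.
Square (2°×1°, digits 0–9): lon ⌊2.38/2⌋ = 1; lat ⌊1.53/1⌋ = 1.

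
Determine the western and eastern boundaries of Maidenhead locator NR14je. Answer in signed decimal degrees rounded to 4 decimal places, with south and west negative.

82.7500, 82.8333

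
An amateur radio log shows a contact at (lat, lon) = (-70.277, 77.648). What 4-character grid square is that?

Shift to the Maidenhead origin (180°W, 90°S): lon 257.65, lat 19.72.
Field (20°×10°, letters A–R): 257.65/20 → 12 → M, 19.72/10 → 1 → B; chars MB.
Square (2°×1°, digits 0–9): 17.65/2 → 8, 9.72/1 → 9; chars 89.

MB89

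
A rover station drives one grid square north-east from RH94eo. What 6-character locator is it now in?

RH94fp

Longitude subsquare e = 4; +1 → 5 = f.
Latitude subsquare o = 14; +1 → 15 = p.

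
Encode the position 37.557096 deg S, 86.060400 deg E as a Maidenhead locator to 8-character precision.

NF32ak76

Add 180° to longitude and 90° to latitude: 266.06040, 52.44290.
Field: 266.06040/20 → 13 → N, 52.44290/10 → 5 → F; chars NF.
Square: 6.06040/2 → 3, 2.44290/1 → 2; chars 32.
Subsquare: 0.06040/0.0833333 → 0 → a, 0.44290/0.0416667 → 10 → k; chars ak.
Extended square: 0.06040/0.00833333 → 7, 0.02624/0.00416667 → 6; chars 76.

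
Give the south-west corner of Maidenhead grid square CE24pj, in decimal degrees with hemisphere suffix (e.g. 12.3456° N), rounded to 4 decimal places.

Field C=2, E=4: +2·20° lon, +4·10° lat → SW at lon -140°, lat -50°.
Square 2, 4: +2·2° lon, +4·1° lat → SW at lon -136°, lat -46°.
Subsquare p=15, j=9: +15·0.0833333° lon, +9·0.0416667° lat → SW at lon -134.75°, lat -45.625°.
latitude 45.6250° S, longitude 134.7500° W.

45.6250° S, 134.7500° W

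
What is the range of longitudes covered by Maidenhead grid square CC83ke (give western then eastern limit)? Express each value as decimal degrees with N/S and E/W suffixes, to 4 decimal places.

123.1667° W, 123.0833° W

Field C=2, C=2: +2·20° lon, +2·10° lat → SW at lon -140°, lat -70°.
Square 8, 3: +8·2° lon, +3·1° lat → SW at lon -124°, lat -67°.
Subsquare k=10, e=4: +10·0.0833333° lon, +4·0.0416667° lat → SW at lon -123.167°, lat -66.8333°.
Cell spans 0.0833333° lon × 0.0416667° lat.
west 123.1667° W, east 123.0833° W.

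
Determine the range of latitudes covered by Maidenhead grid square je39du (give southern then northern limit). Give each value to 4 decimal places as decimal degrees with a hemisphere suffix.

Field J=9, E=4: +9·20° lon, +4·10° lat → SW at lon 0°, lat -50°.
Square 3, 9: +3·2° lon, +9·1° lat → SW at lon 6°, lat -41°.
Subsquare d=3, u=20: +3·0.0833333° lon, +20·0.0416667° lat → SW at lon 6.25°, lat -40.1667°.
Cell spans 0.0833333° lon × 0.0416667° lat.
south 40.1667° S, north 40.1250° S.

40.1667° S, 40.1250° S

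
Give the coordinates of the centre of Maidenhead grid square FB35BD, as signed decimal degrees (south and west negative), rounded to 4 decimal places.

Field F=5, B=1: +5·20° lon, +1·10° lat → SW at lon -80°, lat -80°.
Square 3, 5: +3·2° lon, +5·1° lat → SW at lon -74°, lat -75°.
Subsquare b=1, d=3: +1·0.0833333° lon, +3·0.0416667° lat → SW at lon -73.9167°, lat -74.875°.
Cell spans 0.0833333° lon × 0.0416667° lat. Centre is SW corner plus half of each.
latitude -74.8542, longitude -73.8750.

-74.8542, -73.8750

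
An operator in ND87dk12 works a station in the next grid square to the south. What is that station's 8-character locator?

Latitude extended square 2; −1 → 1.
The longitude characters are unchanged.

ND87dk11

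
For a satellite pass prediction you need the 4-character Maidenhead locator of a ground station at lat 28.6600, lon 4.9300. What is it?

JL28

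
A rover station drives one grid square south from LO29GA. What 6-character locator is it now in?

Latitude subsquare a = 0; −1 → -1, wraps to 23 = x, carry into square.
Latitude square 9; −1 → 8.
The longitude characters are unchanged.

LO28gx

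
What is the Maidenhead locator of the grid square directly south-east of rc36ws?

RC36xr

Longitude subsquare w = 22; +1 → 23 = x.
Latitude subsquare s = 18; −1 → 17 = r.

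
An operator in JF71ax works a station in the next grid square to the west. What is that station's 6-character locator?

JF61xx

Longitude subsquare a = 0; −1 → -1, wraps to 23 = x, carry into square.
Longitude square 7; −1 → 6.
The latitude characters are unchanged.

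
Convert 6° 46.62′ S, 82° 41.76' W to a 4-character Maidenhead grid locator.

EI83

Add 180° to longitude and 90° to latitude: 97.30, 83.22.
Field (20°×10°, letters A–R): lon ⌊97.30/20⌋ = 4 → E; lat ⌊83.22/10⌋ = 8 → I.
Square (2°×1°, digits 0–9): lon ⌊17.30/2⌋ = 8; lat ⌊3.22/1⌋ = 3.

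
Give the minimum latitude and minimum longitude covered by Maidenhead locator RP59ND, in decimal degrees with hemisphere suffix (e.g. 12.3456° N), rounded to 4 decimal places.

69.1250° N, 171.0833° E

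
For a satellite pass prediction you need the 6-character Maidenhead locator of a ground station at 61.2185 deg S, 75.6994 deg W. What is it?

Add 180° to longitude and 90° to latitude: 104.3006, 28.7815.
Field: lon ⌊104.3006/20⌋ = 5 → F; lat ⌊28.7815/10⌋ = 2 → C.
Square: lon ⌊4.3006/2⌋ = 2; lat ⌊8.7815/1⌋ = 8.
Subsquare: lon ⌊0.3006/0.0833333⌋ = 3 → d; lat ⌊0.7815/0.0416667⌋ = 18 → s.

FC28ds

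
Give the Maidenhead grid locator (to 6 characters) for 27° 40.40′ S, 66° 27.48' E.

MG32fh

Offset from 180°W / 90°S: lon 246.4580°, lat 62.3267°.
Field: 246.4580/20 → 12 → M, 62.3267/10 → 6 → G; chars MG.
Square: 6.4580/2 → 3, 2.3267/1 → 2; chars 32.
Subsquare: 0.4580/0.0833333 → 5 → f, 0.3267/0.0416667 → 7 → h; chars fh.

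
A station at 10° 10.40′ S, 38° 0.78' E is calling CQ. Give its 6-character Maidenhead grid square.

KH99at

Shift to the Maidenhead origin (180°W, 90°S): lon 218.0130, lat 79.8267.
Field: 218.0130/20 → 10 → K, 79.8267/10 → 7 → H; chars KH.
Square: 18.0130/2 → 9, 9.8267/1 → 9; chars 99.
Subsquare: 0.0130/0.0833333 → 0 → a, 0.8267/0.0416667 → 19 → t; chars at.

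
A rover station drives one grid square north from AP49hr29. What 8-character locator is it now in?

Latitude extended square 9; +1 → 10, wraps to 0, carry into subsquare.
Latitude subsquare r = 17; +1 → 18 = s.
The longitude characters are unchanged.

AP49hs20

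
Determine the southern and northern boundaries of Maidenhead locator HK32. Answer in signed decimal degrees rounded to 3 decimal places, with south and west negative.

Field H=7, K=10: +7·20° lon, +10·10° lat → SW at lon -40°, lat 10°.
Square 3, 2: +3·2° lon, +2·1° lat → SW at lon -34°, lat 12°.
Cell spans 2° lon × 1° lat.
south 12.000, north 13.000.

12.000, 13.000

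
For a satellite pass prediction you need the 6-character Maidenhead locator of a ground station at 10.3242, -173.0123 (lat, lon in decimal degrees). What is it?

Offset from 180°W / 90°S: lon 6.9877°, lat 100.3242°.
Field: lon ⌊6.9877/20⌋ = 0 → A; lat ⌊100.3242/10⌋ = 10 → K.
Square: lon ⌊6.9877/2⌋ = 3; lat ⌊0.3242/1⌋ = 0.
Subsquare: lon ⌊0.9877/0.0833333⌋ = 11 → l; lat ⌊0.3242/0.0416667⌋ = 7 → h.

AK30lh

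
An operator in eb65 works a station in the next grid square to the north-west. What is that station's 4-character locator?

EB56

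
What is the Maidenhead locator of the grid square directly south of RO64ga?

Latitude subsquare a = 0; −1 → -1, wraps to 23 = x, carry into square.
Latitude square 4; −1 → 3.
The longitude characters are unchanged.

RO63gx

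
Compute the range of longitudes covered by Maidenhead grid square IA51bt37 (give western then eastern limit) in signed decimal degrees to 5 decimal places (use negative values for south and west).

-9.89167, -9.88333

Field I=8, A=0: +8·20° lon, +0·10° lat → SW at lon -20°, lat -90°.
Square 5, 1: +5·2° lon, +1·1° lat → SW at lon -10°, lat -89°.
Subsquare b=1, t=19: +1·0.0833333° lon, +19·0.0416667° lat → SW at lon -9.91667°, lat -88.2083°.
Extended square 3, 7: +3·0.00833333° lon, +7·0.00416667° lat → SW at lon -9.89167°, lat -88.1792°.
Cell spans 0.00833333° lon × 0.00416667° lat.
west -9.89167, east -9.88333.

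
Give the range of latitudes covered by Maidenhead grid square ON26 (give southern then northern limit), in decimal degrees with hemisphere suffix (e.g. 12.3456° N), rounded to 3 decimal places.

46.000° N, 47.000° N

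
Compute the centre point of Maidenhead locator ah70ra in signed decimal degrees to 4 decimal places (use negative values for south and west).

Field A=0, H=7: +0·20° lon, +7·10° lat → SW at lon -180°, lat -20°.
Square 7, 0: +7·2° lon, +0·1° lat → SW at lon -166°, lat -20°.
Subsquare r=17, a=0: +17·0.0833333° lon, +0·0.0416667° lat → SW at lon -164.583°, lat -20°.
Cell spans 0.0833333° lon × 0.0416667° lat. Centre is SW corner plus half of each.
latitude -19.9792, longitude -164.5417.

-19.9792, -164.5417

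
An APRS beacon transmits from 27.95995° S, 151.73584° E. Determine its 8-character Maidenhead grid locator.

QG52ua89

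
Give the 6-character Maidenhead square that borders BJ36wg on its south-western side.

Longitude subsquare w = 22; −1 → 21 = v.
Latitude subsquare g = 6; −1 → 5 = f.

BJ36vf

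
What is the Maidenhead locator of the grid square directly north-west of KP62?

KP53

Longitude square 6; −1 → 5.
Latitude square 2; +1 → 3.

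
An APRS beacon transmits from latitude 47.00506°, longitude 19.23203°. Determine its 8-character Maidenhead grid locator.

Shift to the Maidenhead origin (180°W, 90°S): lon 199.23203, lat 137.00506.
Field: 199.23203/20 → 9 → J, 137.00506/10 → 13 → N; chars JN.
Square: 19.23203/2 → 9, 7.00506/1 → 7; chars 97.
Subsquare: 1.23203/0.0833333 → 14 → o, 0.00506/0.0416667 → 0 → a; chars oa.
Extended square: 0.06536/0.00833333 → 7, 0.00506/0.00416667 → 1; chars 71.

JN97oa71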